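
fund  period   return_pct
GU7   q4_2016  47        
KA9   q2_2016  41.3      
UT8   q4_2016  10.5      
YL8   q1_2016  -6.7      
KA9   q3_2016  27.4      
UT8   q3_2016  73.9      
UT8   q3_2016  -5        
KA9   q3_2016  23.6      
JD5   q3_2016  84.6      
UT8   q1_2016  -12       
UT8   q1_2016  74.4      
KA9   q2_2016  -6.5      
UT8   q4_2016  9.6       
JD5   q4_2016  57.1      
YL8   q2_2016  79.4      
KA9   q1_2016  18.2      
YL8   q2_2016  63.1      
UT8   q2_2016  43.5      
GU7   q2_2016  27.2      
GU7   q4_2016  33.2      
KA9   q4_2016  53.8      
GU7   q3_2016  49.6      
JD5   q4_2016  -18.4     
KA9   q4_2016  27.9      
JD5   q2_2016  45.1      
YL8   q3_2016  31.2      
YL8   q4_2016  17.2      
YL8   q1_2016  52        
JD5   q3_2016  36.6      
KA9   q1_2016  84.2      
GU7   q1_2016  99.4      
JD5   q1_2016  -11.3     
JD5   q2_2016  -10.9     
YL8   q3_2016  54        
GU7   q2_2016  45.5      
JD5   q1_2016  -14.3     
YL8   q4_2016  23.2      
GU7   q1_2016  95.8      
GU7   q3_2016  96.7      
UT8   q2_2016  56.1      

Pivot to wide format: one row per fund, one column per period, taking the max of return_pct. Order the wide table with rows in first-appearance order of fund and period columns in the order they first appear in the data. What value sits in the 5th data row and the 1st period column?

57.1

With rows in first-appearance order of fund, row 5 is fund=JD5. period columns in first-appearance order: q4_2016, q2_2016, q1_2016, q3_2016; column 1 is q4_2016.
Long rows with fund=JD5, period=q4_2016: max(57.1, -18.4) = 57.1.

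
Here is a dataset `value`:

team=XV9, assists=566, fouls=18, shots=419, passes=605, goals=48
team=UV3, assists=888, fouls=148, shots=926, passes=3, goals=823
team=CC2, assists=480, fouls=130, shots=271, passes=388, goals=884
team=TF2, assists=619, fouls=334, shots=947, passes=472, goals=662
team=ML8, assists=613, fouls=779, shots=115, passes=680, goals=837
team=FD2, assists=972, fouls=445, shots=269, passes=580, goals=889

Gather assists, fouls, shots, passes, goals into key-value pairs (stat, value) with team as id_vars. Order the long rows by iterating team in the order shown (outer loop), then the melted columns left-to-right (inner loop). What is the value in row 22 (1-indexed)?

779

30 rows total (6 × 5). Row 22: index ⌊(22-1)/5⌋ = 4 into team → ML8; (22-1) mod 5 = 1 into the melted columns → fouls.
So row 22 is (ML8, fouls, 779); value = 779.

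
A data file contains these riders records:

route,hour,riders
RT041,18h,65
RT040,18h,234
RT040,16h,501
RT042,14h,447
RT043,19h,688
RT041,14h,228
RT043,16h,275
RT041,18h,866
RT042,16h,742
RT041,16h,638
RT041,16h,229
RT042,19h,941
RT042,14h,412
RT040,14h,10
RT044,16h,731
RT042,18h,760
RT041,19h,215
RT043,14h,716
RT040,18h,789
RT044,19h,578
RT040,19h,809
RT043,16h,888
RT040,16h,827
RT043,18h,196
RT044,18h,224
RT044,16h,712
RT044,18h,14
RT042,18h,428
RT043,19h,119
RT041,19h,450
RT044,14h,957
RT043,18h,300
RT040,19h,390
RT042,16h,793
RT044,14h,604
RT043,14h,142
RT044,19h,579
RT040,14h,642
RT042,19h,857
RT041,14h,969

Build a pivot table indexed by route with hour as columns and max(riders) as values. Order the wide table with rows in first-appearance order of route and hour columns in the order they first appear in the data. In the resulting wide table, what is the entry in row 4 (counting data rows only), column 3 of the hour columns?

With rows in first-appearance order of route, row 4 is route=RT043. hour columns in first-appearance order: 18h, 16h, 14h, 19h; column 3 is 14h.
Long rows with route=RT043, hour=14h: max(716, 142) = 716.

716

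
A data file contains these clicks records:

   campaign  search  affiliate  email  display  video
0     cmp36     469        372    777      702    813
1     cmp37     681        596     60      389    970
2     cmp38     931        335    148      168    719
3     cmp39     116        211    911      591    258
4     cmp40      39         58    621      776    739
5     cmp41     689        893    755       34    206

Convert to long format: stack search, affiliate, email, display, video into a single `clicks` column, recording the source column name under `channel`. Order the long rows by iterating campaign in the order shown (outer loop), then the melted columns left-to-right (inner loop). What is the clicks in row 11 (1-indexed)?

30 rows total (6 × 5). Row 11: index ⌊(11-1)/5⌋ = 2 into campaign → cmp38; (11-1) mod 5 = 0 into the melted columns → search.
So row 11 is (cmp38, search, 931); clicks = 931.

931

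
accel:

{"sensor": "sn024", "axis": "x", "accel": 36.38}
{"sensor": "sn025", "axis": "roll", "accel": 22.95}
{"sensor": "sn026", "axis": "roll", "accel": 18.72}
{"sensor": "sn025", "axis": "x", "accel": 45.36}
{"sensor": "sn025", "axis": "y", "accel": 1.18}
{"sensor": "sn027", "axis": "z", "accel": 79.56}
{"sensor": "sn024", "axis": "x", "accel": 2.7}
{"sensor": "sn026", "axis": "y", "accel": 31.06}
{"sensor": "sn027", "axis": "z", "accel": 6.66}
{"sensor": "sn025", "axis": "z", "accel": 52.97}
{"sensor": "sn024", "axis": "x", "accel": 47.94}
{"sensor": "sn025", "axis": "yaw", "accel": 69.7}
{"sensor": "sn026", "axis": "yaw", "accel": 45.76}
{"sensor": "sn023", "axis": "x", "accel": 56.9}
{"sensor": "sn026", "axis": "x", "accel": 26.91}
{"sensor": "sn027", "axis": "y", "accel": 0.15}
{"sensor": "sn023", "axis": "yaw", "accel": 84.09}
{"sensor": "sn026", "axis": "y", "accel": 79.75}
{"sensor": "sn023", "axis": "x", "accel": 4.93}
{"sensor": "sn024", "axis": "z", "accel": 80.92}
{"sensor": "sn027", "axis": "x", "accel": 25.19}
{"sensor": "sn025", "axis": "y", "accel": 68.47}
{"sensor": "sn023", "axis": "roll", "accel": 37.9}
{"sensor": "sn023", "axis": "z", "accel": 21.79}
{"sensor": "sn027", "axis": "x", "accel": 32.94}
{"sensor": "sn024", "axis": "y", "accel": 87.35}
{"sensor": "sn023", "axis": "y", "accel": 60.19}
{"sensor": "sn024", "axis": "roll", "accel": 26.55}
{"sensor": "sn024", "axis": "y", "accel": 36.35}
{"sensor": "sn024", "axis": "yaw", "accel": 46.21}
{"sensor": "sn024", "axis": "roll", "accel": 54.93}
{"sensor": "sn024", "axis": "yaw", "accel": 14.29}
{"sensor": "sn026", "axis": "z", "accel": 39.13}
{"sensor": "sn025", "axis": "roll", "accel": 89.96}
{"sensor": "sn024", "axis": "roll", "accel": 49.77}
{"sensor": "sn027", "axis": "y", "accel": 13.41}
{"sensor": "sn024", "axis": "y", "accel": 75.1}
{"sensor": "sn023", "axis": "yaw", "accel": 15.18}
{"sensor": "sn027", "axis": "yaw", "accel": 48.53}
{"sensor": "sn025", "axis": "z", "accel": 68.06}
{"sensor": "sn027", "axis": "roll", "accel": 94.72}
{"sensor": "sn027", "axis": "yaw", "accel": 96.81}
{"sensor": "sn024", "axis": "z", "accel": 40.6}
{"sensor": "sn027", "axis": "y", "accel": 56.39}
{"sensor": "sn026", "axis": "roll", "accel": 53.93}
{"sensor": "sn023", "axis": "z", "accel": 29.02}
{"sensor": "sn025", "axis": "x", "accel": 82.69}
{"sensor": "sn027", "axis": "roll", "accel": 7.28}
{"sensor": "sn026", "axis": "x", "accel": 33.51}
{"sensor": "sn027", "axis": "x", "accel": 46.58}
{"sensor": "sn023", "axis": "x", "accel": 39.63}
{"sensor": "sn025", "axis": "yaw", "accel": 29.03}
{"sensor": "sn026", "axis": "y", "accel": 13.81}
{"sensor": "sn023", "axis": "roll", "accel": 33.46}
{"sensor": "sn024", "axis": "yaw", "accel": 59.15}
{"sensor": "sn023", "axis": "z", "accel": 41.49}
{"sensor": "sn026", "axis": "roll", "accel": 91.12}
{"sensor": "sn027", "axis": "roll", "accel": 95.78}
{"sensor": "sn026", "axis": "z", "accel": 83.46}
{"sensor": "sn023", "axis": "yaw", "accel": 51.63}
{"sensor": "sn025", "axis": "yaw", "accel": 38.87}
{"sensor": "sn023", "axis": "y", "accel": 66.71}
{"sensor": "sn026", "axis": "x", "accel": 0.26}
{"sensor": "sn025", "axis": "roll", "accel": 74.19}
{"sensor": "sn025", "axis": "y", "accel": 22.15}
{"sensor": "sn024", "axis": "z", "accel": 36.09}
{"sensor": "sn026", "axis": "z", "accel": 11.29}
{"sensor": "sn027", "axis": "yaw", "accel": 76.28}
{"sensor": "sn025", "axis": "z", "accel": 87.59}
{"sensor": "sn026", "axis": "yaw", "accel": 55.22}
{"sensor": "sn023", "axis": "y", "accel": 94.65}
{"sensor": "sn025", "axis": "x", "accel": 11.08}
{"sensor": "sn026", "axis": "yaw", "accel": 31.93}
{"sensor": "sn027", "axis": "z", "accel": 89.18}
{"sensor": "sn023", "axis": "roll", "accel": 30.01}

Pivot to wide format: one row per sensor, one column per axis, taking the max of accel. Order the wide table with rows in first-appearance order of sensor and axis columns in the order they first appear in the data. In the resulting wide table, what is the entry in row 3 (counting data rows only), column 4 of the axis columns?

83.46

With rows in first-appearance order of sensor, row 3 is sensor=sn026. axis columns in first-appearance order: x, roll, y, z, yaw; column 4 is z.
Long rows with sensor=sn026, axis=z: max(39.13, 83.46, 11.29) = 83.46.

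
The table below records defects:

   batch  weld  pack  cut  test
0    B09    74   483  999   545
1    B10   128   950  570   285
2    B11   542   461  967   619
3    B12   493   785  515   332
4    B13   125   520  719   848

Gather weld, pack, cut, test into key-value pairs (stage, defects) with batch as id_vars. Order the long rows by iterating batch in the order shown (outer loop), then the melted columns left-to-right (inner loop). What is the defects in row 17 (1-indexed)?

125

20 rows total (5 × 4). Row 17: index ⌊(17-1)/4⌋ = 4 into batch → B13; (17-1) mod 4 = 0 into the melted columns → weld.
So row 17 is (B13, weld, 125); defects = 125.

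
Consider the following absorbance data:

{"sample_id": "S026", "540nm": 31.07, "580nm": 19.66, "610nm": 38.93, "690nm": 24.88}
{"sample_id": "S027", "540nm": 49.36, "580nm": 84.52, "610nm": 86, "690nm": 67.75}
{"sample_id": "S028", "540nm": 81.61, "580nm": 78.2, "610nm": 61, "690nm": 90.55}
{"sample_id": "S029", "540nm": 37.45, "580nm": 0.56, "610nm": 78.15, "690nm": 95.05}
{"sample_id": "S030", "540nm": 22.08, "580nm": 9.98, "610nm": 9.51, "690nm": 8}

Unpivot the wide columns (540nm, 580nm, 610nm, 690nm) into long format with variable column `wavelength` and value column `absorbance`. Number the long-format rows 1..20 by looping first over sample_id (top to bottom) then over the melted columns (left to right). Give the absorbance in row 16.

95.05

20 rows total (5 × 4). Row 16: index ⌊(16-1)/4⌋ = 3 into sample_id → S029; (16-1) mod 4 = 3 into the melted columns → 690nm.
So row 16 is (S029, 690nm, 95.05); absorbance = 95.05.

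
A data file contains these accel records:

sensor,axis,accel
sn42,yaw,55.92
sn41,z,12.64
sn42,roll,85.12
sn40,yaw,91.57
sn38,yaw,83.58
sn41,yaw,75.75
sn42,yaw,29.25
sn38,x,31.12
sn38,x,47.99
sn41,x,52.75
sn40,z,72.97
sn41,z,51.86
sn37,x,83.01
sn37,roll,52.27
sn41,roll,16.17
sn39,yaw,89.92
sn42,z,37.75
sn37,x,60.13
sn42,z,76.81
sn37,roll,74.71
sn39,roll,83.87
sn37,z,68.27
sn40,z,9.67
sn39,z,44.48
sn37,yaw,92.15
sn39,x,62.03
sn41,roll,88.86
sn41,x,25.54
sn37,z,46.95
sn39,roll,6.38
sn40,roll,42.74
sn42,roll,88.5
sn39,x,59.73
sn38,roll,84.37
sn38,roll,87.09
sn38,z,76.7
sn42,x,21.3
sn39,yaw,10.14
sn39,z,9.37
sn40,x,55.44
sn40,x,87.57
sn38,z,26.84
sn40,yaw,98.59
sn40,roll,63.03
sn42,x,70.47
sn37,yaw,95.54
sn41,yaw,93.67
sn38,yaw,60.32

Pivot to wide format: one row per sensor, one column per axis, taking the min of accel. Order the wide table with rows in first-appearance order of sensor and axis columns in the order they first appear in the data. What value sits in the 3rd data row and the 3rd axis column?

42.74

With rows in first-appearance order of sensor, row 3 is sensor=sn40. axis columns in first-appearance order: yaw, z, roll, x; column 3 is roll.
Long rows with sensor=sn40, axis=roll: min(42.74, 63.03) = 42.74.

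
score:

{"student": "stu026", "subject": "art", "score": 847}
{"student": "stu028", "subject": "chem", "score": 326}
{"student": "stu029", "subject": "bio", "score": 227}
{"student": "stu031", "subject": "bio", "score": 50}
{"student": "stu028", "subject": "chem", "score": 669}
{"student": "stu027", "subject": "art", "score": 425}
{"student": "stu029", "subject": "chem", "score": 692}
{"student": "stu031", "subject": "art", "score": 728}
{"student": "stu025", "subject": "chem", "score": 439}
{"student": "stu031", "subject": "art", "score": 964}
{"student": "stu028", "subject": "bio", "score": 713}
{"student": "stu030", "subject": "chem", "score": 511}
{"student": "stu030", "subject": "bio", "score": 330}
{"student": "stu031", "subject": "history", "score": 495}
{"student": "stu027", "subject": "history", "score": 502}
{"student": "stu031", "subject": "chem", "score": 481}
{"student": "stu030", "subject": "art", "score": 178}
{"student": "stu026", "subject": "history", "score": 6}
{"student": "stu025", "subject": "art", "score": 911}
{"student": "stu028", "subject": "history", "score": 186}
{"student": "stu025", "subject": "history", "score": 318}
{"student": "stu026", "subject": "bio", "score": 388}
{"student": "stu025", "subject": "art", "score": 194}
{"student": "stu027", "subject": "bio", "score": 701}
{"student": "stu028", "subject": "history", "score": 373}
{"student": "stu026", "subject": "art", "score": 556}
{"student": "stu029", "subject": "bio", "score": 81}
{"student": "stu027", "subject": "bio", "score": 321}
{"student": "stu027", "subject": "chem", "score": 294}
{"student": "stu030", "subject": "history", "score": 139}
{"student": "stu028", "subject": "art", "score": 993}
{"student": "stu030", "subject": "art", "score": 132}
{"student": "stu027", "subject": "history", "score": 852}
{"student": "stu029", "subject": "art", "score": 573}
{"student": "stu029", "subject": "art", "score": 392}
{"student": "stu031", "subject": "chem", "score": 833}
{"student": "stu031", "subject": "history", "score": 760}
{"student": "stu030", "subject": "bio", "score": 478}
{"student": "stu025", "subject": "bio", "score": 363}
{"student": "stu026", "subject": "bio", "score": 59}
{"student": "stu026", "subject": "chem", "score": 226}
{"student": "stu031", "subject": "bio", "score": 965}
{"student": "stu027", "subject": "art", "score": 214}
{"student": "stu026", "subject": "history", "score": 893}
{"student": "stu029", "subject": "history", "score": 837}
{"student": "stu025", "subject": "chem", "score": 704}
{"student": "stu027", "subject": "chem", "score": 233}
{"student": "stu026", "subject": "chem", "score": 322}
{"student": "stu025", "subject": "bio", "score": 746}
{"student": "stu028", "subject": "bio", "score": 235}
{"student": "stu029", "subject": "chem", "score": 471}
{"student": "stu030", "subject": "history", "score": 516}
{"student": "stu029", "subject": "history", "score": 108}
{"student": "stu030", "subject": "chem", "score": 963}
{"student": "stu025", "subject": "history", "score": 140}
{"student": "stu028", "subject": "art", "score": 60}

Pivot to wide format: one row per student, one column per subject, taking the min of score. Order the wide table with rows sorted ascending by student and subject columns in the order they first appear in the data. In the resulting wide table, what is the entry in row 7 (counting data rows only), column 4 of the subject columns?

495

With rows sorted ascending by student, row 7 is student=stu031. subject columns in first-appearance order: art, chem, bio, history; column 4 is history.
Long rows with student=stu031, subject=history: min(495, 760) = 495.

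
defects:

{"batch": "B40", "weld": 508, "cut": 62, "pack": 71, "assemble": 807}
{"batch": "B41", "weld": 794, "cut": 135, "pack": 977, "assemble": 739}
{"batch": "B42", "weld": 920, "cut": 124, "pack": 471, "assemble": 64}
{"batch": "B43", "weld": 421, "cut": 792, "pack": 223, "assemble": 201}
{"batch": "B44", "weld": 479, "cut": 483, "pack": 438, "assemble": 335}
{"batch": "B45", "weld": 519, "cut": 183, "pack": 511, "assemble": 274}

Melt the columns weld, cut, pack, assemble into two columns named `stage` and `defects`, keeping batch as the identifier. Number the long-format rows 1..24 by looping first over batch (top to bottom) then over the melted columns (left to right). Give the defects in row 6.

24 rows total (6 × 4). Row 6: index ⌊(6-1)/4⌋ = 1 into batch → B41; (6-1) mod 4 = 1 into the melted columns → cut.
So row 6 is (B41, cut, 135); defects = 135.

135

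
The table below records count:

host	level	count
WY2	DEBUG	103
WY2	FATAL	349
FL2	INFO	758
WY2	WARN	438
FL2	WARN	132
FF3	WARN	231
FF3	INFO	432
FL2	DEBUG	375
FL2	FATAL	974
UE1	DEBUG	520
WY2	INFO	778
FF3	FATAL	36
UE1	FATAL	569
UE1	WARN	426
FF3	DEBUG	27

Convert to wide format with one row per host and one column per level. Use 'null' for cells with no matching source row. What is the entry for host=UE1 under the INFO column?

null

No long-format row has host=UE1 and level=INFO, so the cell is null.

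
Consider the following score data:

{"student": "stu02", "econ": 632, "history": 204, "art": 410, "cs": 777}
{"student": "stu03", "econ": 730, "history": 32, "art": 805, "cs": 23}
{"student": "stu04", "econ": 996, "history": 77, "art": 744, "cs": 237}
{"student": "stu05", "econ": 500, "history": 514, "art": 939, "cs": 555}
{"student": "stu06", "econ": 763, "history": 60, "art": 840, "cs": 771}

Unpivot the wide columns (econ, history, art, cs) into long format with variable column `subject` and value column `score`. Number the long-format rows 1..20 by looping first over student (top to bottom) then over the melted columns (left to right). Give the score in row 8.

23

20 rows total (5 × 4). Row 8: index ⌊(8-1)/4⌋ = 1 into student → stu03; (8-1) mod 4 = 3 into the melted columns → cs.
So row 8 is (stu03, cs, 23); score = 23.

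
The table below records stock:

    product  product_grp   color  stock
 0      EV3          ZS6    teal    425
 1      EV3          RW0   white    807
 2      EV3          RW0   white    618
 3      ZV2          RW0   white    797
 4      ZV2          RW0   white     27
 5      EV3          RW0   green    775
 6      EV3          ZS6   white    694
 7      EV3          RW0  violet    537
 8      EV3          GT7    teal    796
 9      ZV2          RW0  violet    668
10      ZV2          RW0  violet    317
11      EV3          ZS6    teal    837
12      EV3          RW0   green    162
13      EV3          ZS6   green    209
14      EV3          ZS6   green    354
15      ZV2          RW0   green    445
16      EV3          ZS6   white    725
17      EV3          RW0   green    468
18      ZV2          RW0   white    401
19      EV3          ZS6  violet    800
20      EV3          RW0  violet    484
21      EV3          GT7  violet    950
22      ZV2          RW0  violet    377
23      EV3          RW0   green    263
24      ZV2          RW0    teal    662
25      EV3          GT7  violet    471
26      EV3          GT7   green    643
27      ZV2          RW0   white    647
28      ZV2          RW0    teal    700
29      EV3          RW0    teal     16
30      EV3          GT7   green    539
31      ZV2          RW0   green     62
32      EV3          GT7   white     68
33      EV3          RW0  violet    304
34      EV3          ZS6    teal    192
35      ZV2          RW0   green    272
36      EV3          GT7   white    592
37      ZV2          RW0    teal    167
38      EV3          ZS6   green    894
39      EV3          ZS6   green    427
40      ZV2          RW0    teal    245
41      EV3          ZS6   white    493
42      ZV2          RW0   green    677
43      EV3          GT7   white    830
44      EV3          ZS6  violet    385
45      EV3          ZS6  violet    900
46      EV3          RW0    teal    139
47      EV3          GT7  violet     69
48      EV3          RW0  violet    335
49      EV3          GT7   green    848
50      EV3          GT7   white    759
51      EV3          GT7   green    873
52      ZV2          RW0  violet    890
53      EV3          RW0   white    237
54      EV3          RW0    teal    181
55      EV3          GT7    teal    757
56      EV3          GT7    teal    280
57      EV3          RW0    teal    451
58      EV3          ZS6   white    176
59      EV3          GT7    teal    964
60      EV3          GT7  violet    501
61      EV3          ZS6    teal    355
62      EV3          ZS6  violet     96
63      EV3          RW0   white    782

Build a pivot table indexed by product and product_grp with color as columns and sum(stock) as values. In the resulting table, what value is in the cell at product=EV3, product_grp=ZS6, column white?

2088

Rows with product=EV3, product_grp=ZS6 and color=white: stock values are 694, 725, 493, 176.
694 + 725 + 493 + 176 = 2088.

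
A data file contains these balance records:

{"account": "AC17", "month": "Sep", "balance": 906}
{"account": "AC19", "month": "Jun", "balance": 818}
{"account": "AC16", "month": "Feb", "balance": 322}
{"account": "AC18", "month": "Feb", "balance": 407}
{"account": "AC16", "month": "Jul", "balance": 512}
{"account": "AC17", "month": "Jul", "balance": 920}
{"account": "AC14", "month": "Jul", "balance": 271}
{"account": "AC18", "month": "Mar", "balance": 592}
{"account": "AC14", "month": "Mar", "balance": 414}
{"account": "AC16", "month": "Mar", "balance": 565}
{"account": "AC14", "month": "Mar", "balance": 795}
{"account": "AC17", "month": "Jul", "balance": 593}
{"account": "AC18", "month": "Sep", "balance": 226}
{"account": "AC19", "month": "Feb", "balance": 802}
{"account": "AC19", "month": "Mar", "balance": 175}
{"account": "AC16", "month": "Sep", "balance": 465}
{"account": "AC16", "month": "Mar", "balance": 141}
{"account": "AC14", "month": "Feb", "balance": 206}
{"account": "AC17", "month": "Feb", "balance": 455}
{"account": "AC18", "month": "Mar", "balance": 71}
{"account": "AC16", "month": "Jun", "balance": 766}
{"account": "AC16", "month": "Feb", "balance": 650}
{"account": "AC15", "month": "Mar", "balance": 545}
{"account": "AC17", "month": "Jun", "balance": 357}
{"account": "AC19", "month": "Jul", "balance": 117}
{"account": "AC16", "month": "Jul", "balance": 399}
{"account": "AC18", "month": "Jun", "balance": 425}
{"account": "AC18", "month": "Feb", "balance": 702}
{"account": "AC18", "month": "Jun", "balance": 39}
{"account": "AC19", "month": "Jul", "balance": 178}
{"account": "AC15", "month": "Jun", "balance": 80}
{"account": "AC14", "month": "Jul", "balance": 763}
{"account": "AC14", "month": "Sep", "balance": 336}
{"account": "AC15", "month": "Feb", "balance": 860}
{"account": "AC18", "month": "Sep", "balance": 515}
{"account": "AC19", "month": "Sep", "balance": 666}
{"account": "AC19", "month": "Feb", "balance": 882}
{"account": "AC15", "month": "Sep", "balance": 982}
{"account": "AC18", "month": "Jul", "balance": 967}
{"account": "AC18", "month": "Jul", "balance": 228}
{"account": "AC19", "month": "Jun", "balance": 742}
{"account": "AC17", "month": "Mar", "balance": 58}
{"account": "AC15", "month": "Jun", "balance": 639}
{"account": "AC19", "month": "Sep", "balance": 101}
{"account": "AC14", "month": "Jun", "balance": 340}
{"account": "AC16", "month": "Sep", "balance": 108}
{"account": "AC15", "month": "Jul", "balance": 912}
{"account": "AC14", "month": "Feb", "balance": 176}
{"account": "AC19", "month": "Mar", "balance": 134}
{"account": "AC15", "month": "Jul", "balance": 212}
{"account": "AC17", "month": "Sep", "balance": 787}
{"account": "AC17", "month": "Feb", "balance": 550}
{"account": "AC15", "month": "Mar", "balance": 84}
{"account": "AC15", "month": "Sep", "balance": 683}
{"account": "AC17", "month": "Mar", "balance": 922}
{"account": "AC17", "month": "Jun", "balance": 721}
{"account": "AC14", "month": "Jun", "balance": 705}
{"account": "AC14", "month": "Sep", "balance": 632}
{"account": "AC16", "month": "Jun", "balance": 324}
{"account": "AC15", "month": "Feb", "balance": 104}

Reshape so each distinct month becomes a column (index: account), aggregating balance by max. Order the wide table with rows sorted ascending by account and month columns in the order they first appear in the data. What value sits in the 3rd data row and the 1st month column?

465

With rows sorted ascending by account, row 3 is account=AC16. month columns in first-appearance order: Sep, Jun, Feb, Jul, Mar; column 1 is Sep.
Long rows with account=AC16, month=Sep: max(465, 108) = 465.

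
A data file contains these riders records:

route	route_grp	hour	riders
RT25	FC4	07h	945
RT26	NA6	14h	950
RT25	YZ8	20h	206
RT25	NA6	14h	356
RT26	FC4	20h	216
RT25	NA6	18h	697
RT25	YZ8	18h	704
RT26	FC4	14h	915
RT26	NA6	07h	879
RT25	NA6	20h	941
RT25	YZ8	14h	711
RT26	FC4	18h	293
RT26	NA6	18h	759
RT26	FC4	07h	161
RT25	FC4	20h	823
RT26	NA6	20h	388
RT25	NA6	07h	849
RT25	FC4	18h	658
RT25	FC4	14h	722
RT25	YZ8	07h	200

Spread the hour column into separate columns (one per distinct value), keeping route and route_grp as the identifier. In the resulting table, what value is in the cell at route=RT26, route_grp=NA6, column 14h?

Wide layout: rows indexed by route and route_grp, columns are the 4 distinct hour values (07h, 14h, 20h, 18h).
Cell (route=RT26, route_grp=NA6, hour=14h) draws from the long row where route=RT26, route_grp=NA6 and hour=14h, which has riders=950.

950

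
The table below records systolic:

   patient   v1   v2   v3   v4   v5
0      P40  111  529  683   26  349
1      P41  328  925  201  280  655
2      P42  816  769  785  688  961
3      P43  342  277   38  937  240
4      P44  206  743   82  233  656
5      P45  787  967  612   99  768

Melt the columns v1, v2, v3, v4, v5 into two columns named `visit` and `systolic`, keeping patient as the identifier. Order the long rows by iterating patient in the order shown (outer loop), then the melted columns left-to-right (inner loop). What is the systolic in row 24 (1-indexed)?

233

30 rows total (6 × 5). Row 24: index ⌊(24-1)/5⌋ = 4 into patient → P44; (24-1) mod 5 = 3 into the melted columns → v4.
So row 24 is (P44, v4, 233); systolic = 233.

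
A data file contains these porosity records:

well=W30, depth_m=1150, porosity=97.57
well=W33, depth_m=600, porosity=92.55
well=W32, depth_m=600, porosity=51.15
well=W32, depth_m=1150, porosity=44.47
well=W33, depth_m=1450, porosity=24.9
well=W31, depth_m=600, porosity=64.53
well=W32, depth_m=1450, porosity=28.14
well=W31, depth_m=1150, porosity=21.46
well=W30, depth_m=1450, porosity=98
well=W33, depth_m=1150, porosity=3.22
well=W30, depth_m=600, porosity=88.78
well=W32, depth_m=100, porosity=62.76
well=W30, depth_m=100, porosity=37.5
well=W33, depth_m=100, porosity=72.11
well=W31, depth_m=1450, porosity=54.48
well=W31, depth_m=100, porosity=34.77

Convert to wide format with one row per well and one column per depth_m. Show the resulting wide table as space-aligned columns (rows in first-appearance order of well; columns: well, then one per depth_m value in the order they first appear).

well  1150   600    1450   100  
W30   97.57  88.78  98     37.5 
W33   3.22   92.55  24.9   72.11
W32   44.47  51.15  28.14  62.76
W31   21.46  64.53  54.48  34.77

Columns: well plus the 4 distinct depth_m values (1150, 600, 1450, 100).
For example, row W30 column 1150 takes porosity=97.57 from the long row (W30, 1150).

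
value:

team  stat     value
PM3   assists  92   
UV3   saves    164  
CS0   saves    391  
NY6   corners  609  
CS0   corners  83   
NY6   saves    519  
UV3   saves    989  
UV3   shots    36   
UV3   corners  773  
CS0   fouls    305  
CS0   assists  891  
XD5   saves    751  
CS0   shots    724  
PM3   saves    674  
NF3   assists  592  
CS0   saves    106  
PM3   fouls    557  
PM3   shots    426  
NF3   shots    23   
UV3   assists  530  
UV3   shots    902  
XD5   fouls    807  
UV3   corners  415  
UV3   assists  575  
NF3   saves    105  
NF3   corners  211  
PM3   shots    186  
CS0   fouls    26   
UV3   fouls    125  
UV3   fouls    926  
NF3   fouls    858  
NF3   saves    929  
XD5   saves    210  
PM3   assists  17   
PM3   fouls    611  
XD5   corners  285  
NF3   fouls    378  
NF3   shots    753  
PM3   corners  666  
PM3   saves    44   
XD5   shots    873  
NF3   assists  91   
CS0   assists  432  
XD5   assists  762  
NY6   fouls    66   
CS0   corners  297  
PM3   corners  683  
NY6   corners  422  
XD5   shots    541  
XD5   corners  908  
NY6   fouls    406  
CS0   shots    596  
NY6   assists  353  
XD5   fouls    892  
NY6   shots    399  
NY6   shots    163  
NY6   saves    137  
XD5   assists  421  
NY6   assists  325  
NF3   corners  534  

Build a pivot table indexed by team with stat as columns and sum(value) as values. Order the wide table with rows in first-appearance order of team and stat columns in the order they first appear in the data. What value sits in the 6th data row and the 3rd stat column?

745

With rows in first-appearance order of team, row 6 is team=NF3. stat columns in first-appearance order: assists, saves, corners, shots, fouls; column 3 is corners.
Long rows with team=NF3, stat=corners: 211 + 534 = 745.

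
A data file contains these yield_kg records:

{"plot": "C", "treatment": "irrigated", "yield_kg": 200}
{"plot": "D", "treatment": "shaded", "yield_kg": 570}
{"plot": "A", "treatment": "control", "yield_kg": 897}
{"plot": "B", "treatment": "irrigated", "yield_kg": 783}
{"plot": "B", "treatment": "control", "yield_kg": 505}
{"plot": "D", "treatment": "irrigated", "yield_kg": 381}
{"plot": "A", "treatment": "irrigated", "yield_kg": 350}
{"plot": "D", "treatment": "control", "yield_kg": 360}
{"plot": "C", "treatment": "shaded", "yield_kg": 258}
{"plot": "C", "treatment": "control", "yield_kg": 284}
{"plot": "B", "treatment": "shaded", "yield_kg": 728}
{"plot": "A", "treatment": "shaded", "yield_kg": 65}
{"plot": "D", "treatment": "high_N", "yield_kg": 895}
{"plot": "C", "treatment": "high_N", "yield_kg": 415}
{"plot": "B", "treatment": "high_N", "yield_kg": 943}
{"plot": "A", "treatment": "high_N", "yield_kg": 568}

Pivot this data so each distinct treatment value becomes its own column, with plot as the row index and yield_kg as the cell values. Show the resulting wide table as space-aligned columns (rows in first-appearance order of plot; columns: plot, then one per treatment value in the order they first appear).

plot  irrigated  shaded  control  high_N
C     200        258     284      415   
D     381        570     360      895   
A     350        65      897      568   
B     783        728     505      943   

Columns: plot plus the 4 distinct treatment values (irrigated, shaded, control, high_N).
For example, row C column irrigated takes yield_kg=200 from the long row (C, irrigated).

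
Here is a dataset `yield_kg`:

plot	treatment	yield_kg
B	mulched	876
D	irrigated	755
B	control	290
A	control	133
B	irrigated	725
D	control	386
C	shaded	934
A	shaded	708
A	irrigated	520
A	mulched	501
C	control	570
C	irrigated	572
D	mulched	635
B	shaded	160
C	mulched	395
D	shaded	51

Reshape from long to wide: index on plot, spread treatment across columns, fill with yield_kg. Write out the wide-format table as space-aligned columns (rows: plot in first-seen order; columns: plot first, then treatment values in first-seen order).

Columns: plot plus the 4 distinct treatment values (mulched, irrigated, control, shaded).
For example, row B column mulched takes yield_kg=876 from the long row (B, mulched).

plot  mulched  irrigated  control  shaded
B     876      725        290      160   
D     635      755        386      51    
A     501      520        133      708   
C     395      572        570      934   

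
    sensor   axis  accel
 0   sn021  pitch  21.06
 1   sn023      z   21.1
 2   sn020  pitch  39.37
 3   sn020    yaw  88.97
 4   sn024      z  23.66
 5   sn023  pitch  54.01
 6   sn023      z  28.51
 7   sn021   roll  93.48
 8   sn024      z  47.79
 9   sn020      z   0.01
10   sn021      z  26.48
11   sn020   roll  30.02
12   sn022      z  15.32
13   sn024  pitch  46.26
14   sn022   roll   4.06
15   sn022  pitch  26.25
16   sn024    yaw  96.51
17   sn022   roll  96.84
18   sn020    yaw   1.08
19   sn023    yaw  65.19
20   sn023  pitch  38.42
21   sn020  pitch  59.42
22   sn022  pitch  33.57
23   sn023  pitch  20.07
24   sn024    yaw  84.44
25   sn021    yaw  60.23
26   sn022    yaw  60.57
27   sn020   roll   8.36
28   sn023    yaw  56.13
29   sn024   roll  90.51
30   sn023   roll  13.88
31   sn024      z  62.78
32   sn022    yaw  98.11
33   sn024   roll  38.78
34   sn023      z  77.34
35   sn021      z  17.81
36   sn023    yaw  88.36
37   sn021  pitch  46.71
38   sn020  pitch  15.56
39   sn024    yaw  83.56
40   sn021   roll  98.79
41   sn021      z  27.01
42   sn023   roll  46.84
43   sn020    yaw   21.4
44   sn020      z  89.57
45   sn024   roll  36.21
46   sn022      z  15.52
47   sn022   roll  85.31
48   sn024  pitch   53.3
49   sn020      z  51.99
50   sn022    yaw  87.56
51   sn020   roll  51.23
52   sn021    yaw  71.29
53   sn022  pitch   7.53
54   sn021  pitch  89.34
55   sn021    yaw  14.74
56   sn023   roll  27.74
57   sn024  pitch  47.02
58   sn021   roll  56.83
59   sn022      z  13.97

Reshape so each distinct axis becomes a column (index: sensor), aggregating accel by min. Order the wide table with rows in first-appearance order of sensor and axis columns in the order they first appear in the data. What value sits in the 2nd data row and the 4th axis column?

With rows in first-appearance order of sensor, row 2 is sensor=sn023. axis columns in first-appearance order: pitch, z, yaw, roll; column 4 is roll.
Long rows with sensor=sn023, axis=roll: min(13.88, 46.84, 27.74) = 13.88.

13.88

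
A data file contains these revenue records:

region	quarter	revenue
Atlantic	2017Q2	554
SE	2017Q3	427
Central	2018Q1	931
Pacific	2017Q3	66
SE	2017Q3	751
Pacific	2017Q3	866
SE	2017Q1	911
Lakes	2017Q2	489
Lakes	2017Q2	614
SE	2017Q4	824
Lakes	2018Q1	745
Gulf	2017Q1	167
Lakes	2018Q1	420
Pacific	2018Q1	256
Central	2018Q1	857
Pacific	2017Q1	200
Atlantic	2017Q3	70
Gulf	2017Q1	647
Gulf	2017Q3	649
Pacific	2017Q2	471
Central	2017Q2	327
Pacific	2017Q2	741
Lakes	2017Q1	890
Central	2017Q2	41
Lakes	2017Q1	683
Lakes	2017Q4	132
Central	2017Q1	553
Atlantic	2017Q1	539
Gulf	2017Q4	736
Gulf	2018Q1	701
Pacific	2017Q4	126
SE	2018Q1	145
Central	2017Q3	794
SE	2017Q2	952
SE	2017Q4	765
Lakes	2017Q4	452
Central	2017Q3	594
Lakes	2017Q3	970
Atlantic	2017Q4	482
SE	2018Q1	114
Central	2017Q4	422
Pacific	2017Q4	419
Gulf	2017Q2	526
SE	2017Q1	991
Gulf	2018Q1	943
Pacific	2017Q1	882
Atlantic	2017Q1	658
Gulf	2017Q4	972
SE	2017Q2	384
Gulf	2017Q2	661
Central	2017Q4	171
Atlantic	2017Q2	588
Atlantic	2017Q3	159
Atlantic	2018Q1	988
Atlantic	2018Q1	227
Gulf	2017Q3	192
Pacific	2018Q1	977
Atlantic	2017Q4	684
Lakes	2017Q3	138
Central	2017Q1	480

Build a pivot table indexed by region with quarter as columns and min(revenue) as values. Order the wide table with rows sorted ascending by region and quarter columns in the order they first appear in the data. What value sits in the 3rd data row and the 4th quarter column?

With rows sorted ascending by region, row 3 is region=Gulf. quarter columns in first-appearance order: 2017Q2, 2017Q3, 2018Q1, 2017Q1, 2017Q4; column 4 is 2017Q1.
Long rows with region=Gulf, quarter=2017Q1: min(167, 647) = 167.

167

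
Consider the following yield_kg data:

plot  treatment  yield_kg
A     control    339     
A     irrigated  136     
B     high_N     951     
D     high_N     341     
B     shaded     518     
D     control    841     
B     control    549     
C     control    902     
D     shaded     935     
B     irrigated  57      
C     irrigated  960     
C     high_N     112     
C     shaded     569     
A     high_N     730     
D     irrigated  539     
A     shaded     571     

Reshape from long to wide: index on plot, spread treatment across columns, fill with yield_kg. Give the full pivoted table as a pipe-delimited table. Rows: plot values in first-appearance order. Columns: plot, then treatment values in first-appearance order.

Columns: plot plus the 4 distinct treatment values (control, irrigated, high_N, shaded).
For example, row A column control takes yield_kg=339 from the long row (A, control).

| plot | control | irrigated | high_N | shaded |
| A | 339 | 136 | 730 | 571 |
| B | 549 | 57 | 951 | 518 |
| D | 841 | 539 | 341 | 935 |
| C | 902 | 960 | 112 | 569 |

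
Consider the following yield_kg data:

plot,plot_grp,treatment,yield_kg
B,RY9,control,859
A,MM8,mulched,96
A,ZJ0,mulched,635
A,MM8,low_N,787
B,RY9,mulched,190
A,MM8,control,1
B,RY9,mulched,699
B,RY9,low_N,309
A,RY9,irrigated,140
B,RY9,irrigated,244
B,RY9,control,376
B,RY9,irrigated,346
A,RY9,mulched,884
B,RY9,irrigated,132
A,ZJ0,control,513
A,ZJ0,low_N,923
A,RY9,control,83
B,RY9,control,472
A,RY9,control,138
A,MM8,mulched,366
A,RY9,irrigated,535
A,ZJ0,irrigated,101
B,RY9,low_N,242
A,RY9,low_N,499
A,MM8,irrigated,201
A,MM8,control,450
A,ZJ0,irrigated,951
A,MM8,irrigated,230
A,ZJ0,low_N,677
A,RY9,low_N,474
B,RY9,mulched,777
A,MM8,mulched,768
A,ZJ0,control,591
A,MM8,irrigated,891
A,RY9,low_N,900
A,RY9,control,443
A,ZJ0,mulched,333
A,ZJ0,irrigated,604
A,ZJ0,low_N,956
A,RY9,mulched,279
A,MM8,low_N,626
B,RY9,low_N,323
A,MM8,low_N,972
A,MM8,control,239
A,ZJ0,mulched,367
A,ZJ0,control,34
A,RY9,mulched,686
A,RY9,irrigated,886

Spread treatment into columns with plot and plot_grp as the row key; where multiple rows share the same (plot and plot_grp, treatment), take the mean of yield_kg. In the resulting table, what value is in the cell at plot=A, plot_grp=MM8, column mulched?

Rows with plot=A, plot_grp=MM8 and treatment=mulched: yield_kg values are 96, 366, 768.
(96 + 366 + 768) / 3 = 410.

410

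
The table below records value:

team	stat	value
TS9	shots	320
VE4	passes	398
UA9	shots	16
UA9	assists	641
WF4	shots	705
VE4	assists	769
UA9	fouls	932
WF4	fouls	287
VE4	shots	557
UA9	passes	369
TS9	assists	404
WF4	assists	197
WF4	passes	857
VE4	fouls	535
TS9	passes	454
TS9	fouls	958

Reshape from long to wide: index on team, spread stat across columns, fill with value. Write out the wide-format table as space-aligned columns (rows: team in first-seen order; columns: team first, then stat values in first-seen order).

team  shots  passes  assists  fouls
TS9   320    454     404      958  
VE4   557    398     769      535  
UA9   16     369     641      932  
WF4   705    857     197      287  

Columns: team plus the 4 distinct stat values (shots, passes, assists, fouls).
For example, row TS9 column shots takes value=320 from the long row (TS9, shots).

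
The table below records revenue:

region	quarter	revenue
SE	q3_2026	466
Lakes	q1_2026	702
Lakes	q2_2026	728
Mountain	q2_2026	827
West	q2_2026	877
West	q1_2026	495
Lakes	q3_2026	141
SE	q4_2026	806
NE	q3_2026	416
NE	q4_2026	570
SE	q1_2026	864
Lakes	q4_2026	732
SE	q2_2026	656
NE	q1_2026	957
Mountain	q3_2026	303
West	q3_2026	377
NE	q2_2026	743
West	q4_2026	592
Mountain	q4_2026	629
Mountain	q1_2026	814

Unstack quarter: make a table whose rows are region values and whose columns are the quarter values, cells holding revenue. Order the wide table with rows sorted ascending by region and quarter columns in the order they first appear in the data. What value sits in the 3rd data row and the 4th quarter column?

With rows sorted ascending by region, row 3 is region=NE. quarter columns in first-appearance order: q3_2026, q1_2026, q2_2026, q4_2026; column 4 is q4_2026.
Long rows with region=NE, quarter=q4_2026: revenue = 570.

570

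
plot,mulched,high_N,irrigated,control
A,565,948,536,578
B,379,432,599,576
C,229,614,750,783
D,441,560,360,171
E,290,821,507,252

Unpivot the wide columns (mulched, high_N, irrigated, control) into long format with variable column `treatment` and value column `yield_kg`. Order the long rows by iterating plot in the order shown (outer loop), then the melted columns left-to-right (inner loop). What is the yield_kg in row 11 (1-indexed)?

20 rows total (5 × 4). Row 11: index ⌊(11-1)/4⌋ = 2 into plot → C; (11-1) mod 4 = 2 into the melted columns → irrigated.
So row 11 is (C, irrigated, 750); yield_kg = 750.

750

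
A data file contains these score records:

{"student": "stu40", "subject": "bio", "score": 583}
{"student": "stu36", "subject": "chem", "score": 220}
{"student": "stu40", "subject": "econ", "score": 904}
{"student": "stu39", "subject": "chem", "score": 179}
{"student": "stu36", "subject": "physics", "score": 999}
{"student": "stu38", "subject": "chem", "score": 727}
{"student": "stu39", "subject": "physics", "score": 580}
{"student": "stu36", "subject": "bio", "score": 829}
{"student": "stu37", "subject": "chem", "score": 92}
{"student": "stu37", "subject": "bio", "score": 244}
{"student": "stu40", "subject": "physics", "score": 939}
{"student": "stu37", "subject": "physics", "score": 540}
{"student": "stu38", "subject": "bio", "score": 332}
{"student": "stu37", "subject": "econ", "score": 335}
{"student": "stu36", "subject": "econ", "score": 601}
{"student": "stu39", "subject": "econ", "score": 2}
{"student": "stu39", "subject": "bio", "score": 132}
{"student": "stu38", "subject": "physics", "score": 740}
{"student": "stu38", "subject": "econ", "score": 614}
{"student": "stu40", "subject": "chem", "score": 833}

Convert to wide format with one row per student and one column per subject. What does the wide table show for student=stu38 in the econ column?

614

Wide layout: rows indexed by student, columns are the 4 distinct subject values (bio, chem, econ, physics).
Cell (student=stu38, subject=econ) draws from the long row where student=stu38 and subject=econ, which has score=614.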